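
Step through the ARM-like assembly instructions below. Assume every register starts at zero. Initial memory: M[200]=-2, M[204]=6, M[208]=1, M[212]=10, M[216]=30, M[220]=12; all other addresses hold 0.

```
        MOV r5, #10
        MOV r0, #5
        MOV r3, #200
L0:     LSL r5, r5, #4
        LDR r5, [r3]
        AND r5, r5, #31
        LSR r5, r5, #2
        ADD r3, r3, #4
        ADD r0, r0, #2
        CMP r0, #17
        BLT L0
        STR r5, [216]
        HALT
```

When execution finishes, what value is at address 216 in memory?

3

MOV r5, #10 → r5=10
MOV r0, #5 → r0=5
MOV r3, #200 → r3=200
LSL r5, r5, #4 → r5=10<<4=160
LDR r5, [r3] → r5=M[200]=-2
AND r5, r5, #31 → r5=(-2)&31=30
LSR r5, r5, #2 → r5=30>>2=7
ADD r3, r3, #4 → r3=200+4=204
ADD r0, r0, #2 → r0=5+2=7
CMP r0, #17  (cmp 7,17)
BLT L0: taken
LSL r5, r5, #4 → r5=7<<4=112
LDR r5, [r3] → r5=M[204]=6
AND r5, r5, #31 → r5=6&31=6
LSR r5, r5, #2 → r5=6>>2=1
ADD r3, r3, #4 → r3=204+4=208
ADD r0, r0, #2 → r0=7+2=9
CMP r0, #17  (cmp 9,17)
BLT L0: taken
LSL r5, r5, #4 → r5=1<<4=16
LDR r5, [r3] → r5=M[208]=1
AND r5, r5, #31 → r5=1&31=1
LSR r5, r5, #2 → r5=1>>2=0
ADD r3, r3, #4 → r3=208+4=212
ADD r0, r0, #2 → r0=9+2=11
CMP r0, #17  (cmp 11,17)
BLT L0: taken
LSL r5, r5, #4 → r5=0<<4=0
LDR r5, [r3] → r5=M[212]=10
AND r5, r5, #31 → r5=10&31=10
LSR r5, r5, #2 → r5=10>>2=2
ADD r3, r3, #4 → r3=212+4=216
ADD r0, r0, #2 → r0=11+2=13
CMP r0, #17  (cmp 13,17)
BLT L0: taken
LSL r5, r5, #4 → r5=2<<4=32
LDR r5, [r3] → r5=M[216]=30
AND r5, r5, #31 → r5=30&31=30
LSR r5, r5, #2 → r5=30>>2=7
ADD r3, r3, #4 → r3=216+4=220
ADD r0, r0, #2 → r0=13+2=15
CMP r0, #17  (cmp 15,17)
BLT L0: taken
LSL r5, r5, #4 → r5=7<<4=112
LDR r5, [r3] → r5=M[220]=12
AND r5, r5, #31 → r5=12&31=12
LSR r5, r5, #2 → r5=12>>2=3
ADD r3, r3, #4 → r3=220+4=224
ADD r0, r0, #2 → r0=15+2=17
CMP r0, #17  (cmp 17,17)
BLT L0: not taken
STR r5, [216] → M[216]=3
halt.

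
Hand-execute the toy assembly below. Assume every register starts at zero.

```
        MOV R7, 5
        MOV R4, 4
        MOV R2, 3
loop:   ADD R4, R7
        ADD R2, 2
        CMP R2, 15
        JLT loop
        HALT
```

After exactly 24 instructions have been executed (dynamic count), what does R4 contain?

after MOV R7, 5: R7=5
after MOV R4, 4: R4=4
after MOV R2, 3: R2=3
after ADD R4, R7: R4=4+5=9
after ADD R2, 2: R2=3+2=5
CMP R2, 15  (cmp 5,15)
JLT loop: taken
after ADD R4, R7: R4=9+5=14
after ADD R2, 2: R2=5+2=7
CMP R2, 15  (cmp 7,15)
JLT loop: taken
after ADD R4, R7: R4=14+5=19
after ADD R2, 2: R2=7+2=9
CMP R2, 15  (cmp 9,15)
JLT loop: taken
after ADD R4, R7: R4=19+5=24
after ADD R2, 2: R2=9+2=11
CMP R2, 15  (cmp 11,15)
JLT loop: taken
after ADD R4, R7: R4=24+5=29
after ADD R2, 2: R2=11+2=13
CMP R2, 15  (cmp 13,15)
JLT loop: taken
after ADD R4, R7: R4=29+5=34
After step 24: R4 = 34.

34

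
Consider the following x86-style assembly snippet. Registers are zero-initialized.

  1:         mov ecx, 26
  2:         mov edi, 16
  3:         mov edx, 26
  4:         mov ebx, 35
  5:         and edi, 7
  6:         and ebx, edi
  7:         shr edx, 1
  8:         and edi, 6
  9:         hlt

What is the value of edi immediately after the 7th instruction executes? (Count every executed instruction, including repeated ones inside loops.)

0

ecx=26
edi=16
edx=26
ebx=35
edi=16&7=0
ebx=35&0=0
edx=26>>1=13
After step 7: edi = 0.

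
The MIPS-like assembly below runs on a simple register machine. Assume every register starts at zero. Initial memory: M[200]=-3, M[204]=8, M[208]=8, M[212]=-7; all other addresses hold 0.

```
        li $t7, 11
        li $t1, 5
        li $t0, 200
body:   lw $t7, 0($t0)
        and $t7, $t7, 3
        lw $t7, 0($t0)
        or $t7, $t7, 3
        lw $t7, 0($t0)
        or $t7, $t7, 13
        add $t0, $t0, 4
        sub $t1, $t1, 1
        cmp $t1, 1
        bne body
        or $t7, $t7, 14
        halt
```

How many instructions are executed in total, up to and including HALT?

45

after li $t7, 11: $t7=11
after li $t1, 5: $t1=5
after li $t0, 200: $t0=200
after lw $t7, 0($t0): $t7=M[200]=-3
after and $t7, $t7, 3: $t7=(-3)&3=1
after lw $t7, 0($t0): $t7=M[200]=-3
after or $t7, $t7, 3: $t7=(-3)|3=-1
after lw $t7, 0($t0): $t7=M[200]=-3
after or $t7, $t7, 13: $t7=(-3)|13=-3
after add $t0, $t0, 4: $t0=200+4=204
after sub $t1, $t1, 1: $t1=5-1=4
cmp $t1, 1  (cmp 4,1)
bne body: taken
after lw $t7, 0($t0): $t7=M[204]=8
after and $t7, $t7, 3: $t7=8&3=0
after lw $t7, 0($t0): $t7=M[204]=8
after or $t7, $t7, 3: $t7=8|3=11
after lw $t7, 0($t0): $t7=M[204]=8
after or $t7, $t7, 13: $t7=8|13=13
after add $t0, $t0, 4: $t0=204+4=208
after sub $t1, $t1, 1: $t1=4-1=3
cmp $t1, 1  (cmp 3,1)
bne body: taken
after lw $t7, 0($t0): $t7=M[208]=8
after and $t7, $t7, 3: $t7=8&3=0
after lw $t7, 0($t0): $t7=M[208]=8
after or $t7, $t7, 3: $t7=8|3=11
after lw $t7, 0($t0): $t7=M[208]=8
after or $t7, $t7, 13: $t7=8|13=13
after add $t0, $t0, 4: $t0=208+4=212
after sub $t1, $t1, 1: $t1=3-1=2
cmp $t1, 1  (cmp 2,1)
bne body: taken
after lw $t7, 0($t0): $t7=M[212]=-7
after and $t7, $t7, 3: $t7=(-7)&3=1
after lw $t7, 0($t0): $t7=M[212]=-7
after or $t7, $t7, 3: $t7=(-7)|3=-5
after lw $t7, 0($t0): $t7=M[212]=-7
after or $t7, $t7, 13: $t7=(-7)|13=-3
after add $t0, $t0, 4: $t0=212+4=216
after sub $t1, $t1, 1: $t1=2-1=1
cmp $t1, 1  (cmp 1,1)
bne body: not taken
after or $t7, $t7, 14: $t7=(-3)|14=-1
halt.
Total executed instructions: 45.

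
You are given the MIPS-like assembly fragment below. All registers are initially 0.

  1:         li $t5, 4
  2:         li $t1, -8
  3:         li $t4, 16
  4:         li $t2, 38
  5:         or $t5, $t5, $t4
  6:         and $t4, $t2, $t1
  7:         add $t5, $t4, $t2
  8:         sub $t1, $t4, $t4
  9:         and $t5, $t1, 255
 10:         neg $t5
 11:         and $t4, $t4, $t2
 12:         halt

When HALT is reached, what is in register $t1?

after li $t5, 4: $t5=4
after li $t1, -8: $t1=-8
after li $t4, 16: $t4=16
after li $t2, 38: $t2=38
after or $t5, $t5, $t4: $t5=4|16=20
after and $t4, $t2, $t1: $t4=38&(-8)=32
after add $t5, $t4, $t2: $t5=32+38=70
after sub $t1, $t4, $t4: $t1=32-32=0
after and $t5, $t1, 255: $t5=0&255=0
after neg $t5: $t5=-(0)=0
after and $t4, $t4, $t2: $t4=32&38=32
halt.

0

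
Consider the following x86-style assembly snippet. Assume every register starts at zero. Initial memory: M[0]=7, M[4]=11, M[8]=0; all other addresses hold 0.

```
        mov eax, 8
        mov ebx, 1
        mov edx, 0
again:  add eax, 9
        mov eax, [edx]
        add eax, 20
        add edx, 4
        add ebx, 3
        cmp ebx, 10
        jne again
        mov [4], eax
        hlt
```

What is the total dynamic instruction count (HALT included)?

26

mov eax, 8 → eax=8
mov ebx, 1 → ebx=1
mov edx, 0 → edx=0
add eax, 9 → eax=8+9=17
mov eax, [edx] → eax=M[0]=7
add eax, 20 → eax=7+20=27
add edx, 4 → edx=0+4=4
add ebx, 3 → ebx=1+3=4
cmp ebx, 10  (cmp 4,10)
jne again: taken
add eax, 9 → eax=27+9=36
mov eax, [edx] → eax=M[4]=11
add eax, 20 → eax=11+20=31
add edx, 4 → edx=4+4=8
add ebx, 3 → ebx=4+3=7
cmp ebx, 10  (cmp 7,10)
jne again: taken
add eax, 9 → eax=31+9=40
mov eax, [edx] → eax=M[8]=0
add eax, 20 → eax=0+20=20
add edx, 4 → edx=8+4=12
add ebx, 3 → ebx=7+3=10
cmp ebx, 10  (cmp 10,10)
jne again: not taken
mov [4], eax → M[4]=20
halt.
Total executed instructions: 26.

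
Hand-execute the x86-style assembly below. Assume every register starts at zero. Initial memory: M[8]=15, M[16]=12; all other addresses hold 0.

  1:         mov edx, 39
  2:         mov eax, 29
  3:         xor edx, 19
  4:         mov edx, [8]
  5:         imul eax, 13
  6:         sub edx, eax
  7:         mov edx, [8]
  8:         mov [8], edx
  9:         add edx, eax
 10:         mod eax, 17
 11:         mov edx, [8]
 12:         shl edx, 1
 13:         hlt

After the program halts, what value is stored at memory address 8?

15

mov edx, 39 → edx=39
mov eax, 29 → eax=29
xor edx, 19 → edx=39^19=52
mov edx, [8] → edx=M[8]=15
imul eax, 13 → eax=29*13=377
sub edx, eax → edx=15-377=-362
mov edx, [8] → edx=M[8]=15
mov [8], edx → M[8]=15
add edx, eax → edx=15+377=392
mod eax, 17 → eax=377%17=3
mov edx, [8] → edx=M[8]=15
shl edx, 1 → edx=15<<1=30
halt.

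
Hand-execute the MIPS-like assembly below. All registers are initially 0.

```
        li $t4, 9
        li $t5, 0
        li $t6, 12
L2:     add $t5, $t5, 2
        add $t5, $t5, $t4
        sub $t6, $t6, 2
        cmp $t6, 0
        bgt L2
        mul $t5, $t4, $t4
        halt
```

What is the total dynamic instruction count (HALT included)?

35

after li $t4, 9: $t4=9
after li $t5, 0: $t5=0
after li $t6, 12: $t6=12
after add $t5, $t5, 2: $t5=0+2=2
after add $t5, $t5, $t4: $t5=2+9=11
after sub $t6, $t6, 2: $t6=12-2=10
cmp $t6, 0  (cmp 10,0)
bgt L2: taken
after add $t5, $t5, 2: $t5=11+2=13
after add $t5, $t5, $t4: $t5=13+9=22
after sub $t6, $t6, 2: $t6=10-2=8
cmp $t6, 0  (cmp 8,0)
bgt L2: taken
after add $t5, $t5, 2: $t5=22+2=24
after add $t5, $t5, $t4: $t5=24+9=33
after sub $t6, $t6, 2: $t6=8-2=6
cmp $t6, 0  (cmp 6,0)
bgt L2: taken
after add $t5, $t5, 2: $t5=33+2=35
after add $t5, $t5, $t4: $t5=35+9=44
after sub $t6, $t6, 2: $t6=6-2=4
cmp $t6, 0  (cmp 4,0)
bgt L2: taken
after add $t5, $t5, 2: $t5=44+2=46
after add $t5, $t5, $t4: $t5=46+9=55
after sub $t6, $t6, 2: $t6=4-2=2
cmp $t6, 0  (cmp 2,0)
bgt L2: taken
after add $t5, $t5, 2: $t5=55+2=57
after add $t5, $t5, $t4: $t5=57+9=66
after sub $t6, $t6, 2: $t6=2-2=0
cmp $t6, 0  (cmp 0,0)
bgt L2: not taken
after mul $t5, $t4, $t4: $t5=9*9=81
halt.
Total executed instructions: 35.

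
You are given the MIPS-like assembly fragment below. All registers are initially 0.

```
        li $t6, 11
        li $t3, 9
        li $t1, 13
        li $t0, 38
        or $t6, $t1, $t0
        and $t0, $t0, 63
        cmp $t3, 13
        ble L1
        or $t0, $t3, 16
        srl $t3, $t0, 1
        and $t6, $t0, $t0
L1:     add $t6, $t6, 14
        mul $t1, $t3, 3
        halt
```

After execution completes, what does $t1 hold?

after li $t6, 11: $t6=11
after li $t3, 9: $t3=9
after li $t1, 13: $t1=13
after li $t0, 38: $t0=38
after or $t6, $t1, $t0: $t6=13|38=47
after and $t0, $t0, 63: $t0=38&63=38
cmp $t3, 13  (cmp 9,13)
ble L1: taken
after add $t6, $t6, 14: $t6=47+14=61
after mul $t1, $t3, 3: $t1=9*3=27
halt.

27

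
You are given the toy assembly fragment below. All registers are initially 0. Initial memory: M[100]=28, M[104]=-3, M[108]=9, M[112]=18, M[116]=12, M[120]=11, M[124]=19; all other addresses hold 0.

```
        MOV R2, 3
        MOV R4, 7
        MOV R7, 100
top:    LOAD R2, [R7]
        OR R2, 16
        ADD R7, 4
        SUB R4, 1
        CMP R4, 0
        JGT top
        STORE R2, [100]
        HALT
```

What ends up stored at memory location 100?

19

after MOV R2, 3: R2=3
after MOV R4, 7: R4=7
after MOV R7, 100: R7=100
after LOAD R2, [R7]: R2=M[100]=28
after OR R2, 16: R2=28|16=28
after ADD R7, 4: R7=100+4=104
after SUB R4, 1: R4=7-1=6
CMP R4, 0  (cmp 6,0)
JGT top: taken
after LOAD R2, [R7]: R2=M[104]=-3
after OR R2, 16: R2=(-3)|16=-3
after ADD R7, 4: R7=104+4=108
after SUB R4, 1: R4=6-1=5
CMP R4, 0  (cmp 5,0)
JGT top: taken
after LOAD R2, [R7]: R2=M[108]=9
after OR R2, 16: R2=9|16=25
after ADD R7, 4: R7=108+4=112
after SUB R4, 1: R4=5-1=4
CMP R4, 0  (cmp 4,0)
JGT top: taken
after LOAD R2, [R7]: R2=M[112]=18
after OR R2, 16: R2=18|16=18
after ADD R7, 4: R7=112+4=116
after SUB R4, 1: R4=4-1=3
CMP R4, 0  (cmp 3,0)
JGT top: taken
after LOAD R2, [R7]: R2=M[116]=12
after OR R2, 16: R2=12|16=28
after ADD R7, 4: R7=116+4=120
after SUB R4, 1: R4=3-1=2
CMP R4, 0  (cmp 2,0)
JGT top: taken
after LOAD R2, [R7]: R2=M[120]=11
after OR R2, 16: R2=11|16=27
after ADD R7, 4: R7=120+4=124
after SUB R4, 1: R4=2-1=1
CMP R4, 0  (cmp 1,0)
JGT top: taken
after LOAD R2, [R7]: R2=M[124]=19
after OR R2, 16: R2=19|16=19
after ADD R7, 4: R7=124+4=128
after SUB R4, 1: R4=1-1=0
CMP R4, 0  (cmp 0,0)
JGT top: not taken
STORE R2, [100] → M[100]=19
halt.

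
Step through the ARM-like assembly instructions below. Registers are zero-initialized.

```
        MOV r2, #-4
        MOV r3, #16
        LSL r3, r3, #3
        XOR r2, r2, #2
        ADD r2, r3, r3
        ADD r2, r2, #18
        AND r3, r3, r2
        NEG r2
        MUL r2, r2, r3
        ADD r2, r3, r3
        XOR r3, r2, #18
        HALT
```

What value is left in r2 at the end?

after MOV r2, #-4: r2=-4
after MOV r3, #16: r3=16
after LSL r3, r3, #3: r3=16<<3=128
after XOR r2, r2, #2: r2=(-4)^2=-2
after ADD r2, r3, r3: r2=128+128=256
after ADD r2, r2, #18: r2=256+18=274
after AND r3, r3, r2: r3=128&274=0
after NEG r2: r2=-(274)=-274
after MUL r2, r2, r3: r2=(-274)*0=0
after ADD r2, r3, r3: r2=0+0=0
after XOR r3, r2, #18: r3=0^18=18
halt.

0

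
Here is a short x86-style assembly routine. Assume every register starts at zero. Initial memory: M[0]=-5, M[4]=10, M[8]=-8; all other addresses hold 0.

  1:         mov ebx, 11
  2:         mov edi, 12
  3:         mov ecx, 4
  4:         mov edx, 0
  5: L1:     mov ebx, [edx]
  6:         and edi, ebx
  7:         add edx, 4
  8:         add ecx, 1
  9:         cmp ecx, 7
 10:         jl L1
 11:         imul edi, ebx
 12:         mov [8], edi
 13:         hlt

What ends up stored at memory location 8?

-64

ebx=11
edi=12
ecx=4
edx=0
ebx=M[0]=-5
edi=12&(-5)=8
edx=0+4=4
ecx=4+1=5
cmp ecx, 7  (cmp 5,7)
jl L1: taken
ebx=M[4]=10
edi=8&10=8
edx=4+4=8
ecx=5+1=6
cmp ecx, 7  (cmp 6,7)
jl L1: taken
ebx=M[8]=-8
edi=8&(-8)=8
edx=8+4=12
ecx=6+1=7
cmp ecx, 7  (cmp 7,7)
jl L1: not taken
edi=8*(-8)=-64
mov [8], edi → M[8]=-64
halt.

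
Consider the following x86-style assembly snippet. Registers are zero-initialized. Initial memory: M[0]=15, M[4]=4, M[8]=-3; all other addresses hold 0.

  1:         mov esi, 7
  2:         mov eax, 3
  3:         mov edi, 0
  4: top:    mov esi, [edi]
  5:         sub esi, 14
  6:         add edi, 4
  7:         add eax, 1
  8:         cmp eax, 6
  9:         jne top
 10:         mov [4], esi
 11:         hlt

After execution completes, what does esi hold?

-17

esi=7
eax=3
edi=0
esi=M[0]=15
esi=15-14=1
edi=0+4=4
eax=3+1=4
cmp eax, 6  (cmp 4,6)
jne top: taken
esi=M[4]=4
esi=4-14=-10
edi=4+4=8
eax=4+1=5
cmp eax, 6  (cmp 5,6)
jne top: taken
esi=M[8]=-3
esi=(-3)-14=-17
edi=8+4=12
eax=5+1=6
cmp eax, 6  (cmp 6,6)
jne top: not taken
mov [4], esi → M[4]=-17
halt.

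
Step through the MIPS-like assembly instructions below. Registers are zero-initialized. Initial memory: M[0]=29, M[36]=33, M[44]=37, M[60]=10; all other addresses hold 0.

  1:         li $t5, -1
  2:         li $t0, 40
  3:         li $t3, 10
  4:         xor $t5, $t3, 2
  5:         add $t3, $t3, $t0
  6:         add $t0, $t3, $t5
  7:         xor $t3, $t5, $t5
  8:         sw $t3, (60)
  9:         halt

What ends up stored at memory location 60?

$t5=-1
$t0=40
$t3=10
$t5=10^2=8
$t3=10+40=50
$t0=50+8=58
$t3=8^8=0
sw $t3, (60) → M[60]=0
halt.

0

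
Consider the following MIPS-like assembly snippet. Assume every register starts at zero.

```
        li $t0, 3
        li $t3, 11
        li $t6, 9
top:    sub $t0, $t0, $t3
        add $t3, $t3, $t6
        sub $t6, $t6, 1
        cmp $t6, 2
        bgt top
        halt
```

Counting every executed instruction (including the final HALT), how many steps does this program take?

$t0=3
$t3=11
$t6=9
$t0=3-11=-8
$t3=11+9=20
$t6=9-1=8
cmp $t6, 2  (cmp 8,2)
bgt top: taken
$t0=(-8)-20=-28
$t3=20+8=28
$t6=8-1=7
cmp $t6, 2  (cmp 7,2)
bgt top: taken
$t0=(-28)-28=-56
$t3=28+7=35
$t6=7-1=6
cmp $t6, 2  (cmp 6,2)
bgt top: taken
$t0=(-56)-35=-91
$t3=35+6=41
$t6=6-1=5
cmp $t6, 2  (cmp 5,2)
bgt top: taken
$t0=(-91)-41=-132
$t3=41+5=46
$t6=5-1=4
cmp $t6, 2  (cmp 4,2)
bgt top: taken
$t0=(-132)-46=-178
$t3=46+4=50
$t6=4-1=3
cmp $t6, 2  (cmp 3,2)
bgt top: taken
$t0=(-178)-50=-228
$t3=50+3=53
$t6=3-1=2
cmp $t6, 2  (cmp 2,2)
bgt top: not taken
halt.
Total executed instructions: 39.

39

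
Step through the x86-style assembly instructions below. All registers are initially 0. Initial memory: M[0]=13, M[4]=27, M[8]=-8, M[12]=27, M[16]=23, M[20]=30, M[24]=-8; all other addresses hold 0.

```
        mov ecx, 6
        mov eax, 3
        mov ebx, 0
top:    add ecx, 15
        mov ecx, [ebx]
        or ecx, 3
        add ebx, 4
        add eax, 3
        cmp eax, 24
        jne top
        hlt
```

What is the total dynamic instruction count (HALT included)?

ecx=6
eax=3
ebx=0
ecx=6+15=21
ecx=M[0]=13
ecx=13|3=15
ebx=0+4=4
eax=3+3=6
cmp eax, 24  (cmp 6,24)
jne top: taken
ecx=15+15=30
ecx=M[4]=27
ecx=27|3=27
ebx=4+4=8
eax=6+3=9
cmp eax, 24  (cmp 9,24)
jne top: taken
ecx=27+15=42
ecx=M[8]=-8
ecx=(-8)|3=-5
ebx=8+4=12
eax=9+3=12
cmp eax, 24  (cmp 12,24)
jne top: taken
ecx=(-5)+15=10
ecx=M[12]=27
ecx=27|3=27
ebx=12+4=16
eax=12+3=15
cmp eax, 24  (cmp 15,24)
jne top: taken
ecx=27+15=42
ecx=M[16]=23
ecx=23|3=23
ebx=16+4=20
eax=15+3=18
cmp eax, 24  (cmp 18,24)
jne top: taken
ecx=23+15=38
ecx=M[20]=30
ecx=30|3=31
ebx=20+4=24
eax=18+3=21
cmp eax, 24  (cmp 21,24)
jne top: taken
ecx=31+15=46
ecx=M[24]=-8
ecx=(-8)|3=-5
ebx=24+4=28
eax=21+3=24
cmp eax, 24  (cmp 24,24)
jne top: not taken
halt.
Total executed instructions: 53.

53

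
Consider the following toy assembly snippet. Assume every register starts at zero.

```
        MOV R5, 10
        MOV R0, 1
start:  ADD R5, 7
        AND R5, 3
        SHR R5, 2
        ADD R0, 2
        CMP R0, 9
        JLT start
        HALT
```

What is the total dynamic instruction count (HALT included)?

27

R5=10
R0=1
R5=10+7=17
R5=17&3=1
R5=1>>2=0
R0=1+2=3
CMP R0, 9  (cmp 3,9)
JLT start: taken
R5=0+7=7
R5=7&3=3
R5=3>>2=0
R0=3+2=5
CMP R0, 9  (cmp 5,9)
JLT start: taken
R5=0+7=7
R5=7&3=3
R5=3>>2=0
R0=5+2=7
CMP R0, 9  (cmp 7,9)
JLT start: taken
R5=0+7=7
R5=7&3=3
R5=3>>2=0
R0=7+2=9
CMP R0, 9  (cmp 9,9)
JLT start: not taken
halt.
Total executed instructions: 27.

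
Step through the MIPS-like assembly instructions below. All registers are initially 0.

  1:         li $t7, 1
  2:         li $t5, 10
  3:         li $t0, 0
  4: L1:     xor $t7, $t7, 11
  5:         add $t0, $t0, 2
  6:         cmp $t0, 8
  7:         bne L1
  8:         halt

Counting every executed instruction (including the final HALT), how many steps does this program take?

20

$t7=1
$t5=10
$t0=0
$t7=1^11=10
$t0=0+2=2
cmp $t0, 8  (cmp 2,8)
bne L1: taken
$t7=10^11=1
$t0=2+2=4
cmp $t0, 8  (cmp 4,8)
bne L1: taken
$t7=1^11=10
$t0=4+2=6
cmp $t0, 8  (cmp 6,8)
bne L1: taken
$t7=10^11=1
$t0=6+2=8
cmp $t0, 8  (cmp 8,8)
bne L1: not taken
halt.
Total executed instructions: 20.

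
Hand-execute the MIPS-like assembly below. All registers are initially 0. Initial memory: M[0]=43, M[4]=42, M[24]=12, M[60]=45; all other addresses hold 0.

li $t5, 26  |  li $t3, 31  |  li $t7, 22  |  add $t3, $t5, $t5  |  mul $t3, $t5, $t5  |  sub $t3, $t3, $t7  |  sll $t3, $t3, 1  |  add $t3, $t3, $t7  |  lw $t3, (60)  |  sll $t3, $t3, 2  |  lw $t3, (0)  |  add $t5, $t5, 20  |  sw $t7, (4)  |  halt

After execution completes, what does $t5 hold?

46

$t5=26
$t3=31
$t7=22
$t3=26+26=52
$t3=26*26=676
$t3=676-22=654
$t3=654<<1=1308
$t3=1308+22=1330
$t3=M[60]=45
$t3=45<<2=180
$t3=M[0]=43
$t5=26+20=46
sw $t7, (4) → M[4]=22
halt.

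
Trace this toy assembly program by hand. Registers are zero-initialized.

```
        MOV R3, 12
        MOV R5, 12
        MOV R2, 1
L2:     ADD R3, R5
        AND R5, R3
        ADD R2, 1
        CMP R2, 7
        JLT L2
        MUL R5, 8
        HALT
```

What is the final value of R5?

MOV R3, 12 → R3=12
MOV R5, 12 → R5=12
MOV R2, 1 → R2=1
ADD R3, R5 → R3=12+12=24
AND R5, R3 → R5=12&24=8
ADD R2, 1 → R2=1+1=2
CMP R2, 7  (cmp 2,7)
JLT L2: taken
ADD R3, R5 → R3=24+8=32
AND R5, R3 → R5=8&32=0
ADD R2, 1 → R2=2+1=3
CMP R2, 7  (cmp 3,7)
JLT L2: taken
ADD R3, R5 → R3=32+0=32
AND R5, R3 → R5=0&32=0
ADD R2, 1 → R2=3+1=4
CMP R2, 7  (cmp 4,7)
JLT L2: taken
ADD R3, R5 → R3=32+0=32
AND R5, R3 → R5=0&32=0
ADD R2, 1 → R2=4+1=5
CMP R2, 7  (cmp 5,7)
JLT L2: taken
ADD R3, R5 → R3=32+0=32
AND R5, R3 → R5=0&32=0
ADD R2, 1 → R2=5+1=6
CMP R2, 7  (cmp 6,7)
JLT L2: taken
ADD R3, R5 → R3=32+0=32
AND R5, R3 → R5=0&32=0
ADD R2, 1 → R2=6+1=7
CMP R2, 7  (cmp 7,7)
JLT L2: not taken
MUL R5, 8 → R5=0*8=0
halt.

0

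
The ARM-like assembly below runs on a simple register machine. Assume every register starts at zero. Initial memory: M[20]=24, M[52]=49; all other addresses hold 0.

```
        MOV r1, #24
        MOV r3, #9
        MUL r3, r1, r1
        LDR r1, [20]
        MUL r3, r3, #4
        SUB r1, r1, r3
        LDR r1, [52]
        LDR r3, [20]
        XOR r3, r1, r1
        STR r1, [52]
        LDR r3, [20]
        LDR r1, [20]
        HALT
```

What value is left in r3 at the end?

24

MOV r1, #24 → r1=24
MOV r3, #9 → r3=9
MUL r3, r1, r1 → r3=24*24=576
LDR r1, [20] → r1=M[20]=24
MUL r3, r3, #4 → r3=576*4=2304
SUB r1, r1, r3 → r1=24-2304=-2280
LDR r1, [52] → r1=M[52]=49
LDR r3, [20] → r3=M[20]=24
XOR r3, r1, r1 → r3=49^49=0
STR r1, [52] → M[52]=49
LDR r3, [20] → r3=M[20]=24
LDR r1, [20] → r1=M[20]=24
halt.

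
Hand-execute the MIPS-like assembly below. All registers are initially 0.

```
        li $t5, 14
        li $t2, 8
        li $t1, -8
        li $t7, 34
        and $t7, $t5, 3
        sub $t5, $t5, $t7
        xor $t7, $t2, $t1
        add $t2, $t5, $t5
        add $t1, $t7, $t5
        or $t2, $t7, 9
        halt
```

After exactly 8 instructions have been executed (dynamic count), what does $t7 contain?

-16

after li $t5, 14: $t5=14
after li $t2, 8: $t2=8
after li $t1, -8: $t1=-8
after li $t7, 34: $t7=34
after and $t7, $t5, 3: $t7=14&3=2
after sub $t5, $t5, $t7: $t5=14-2=12
after xor $t7, $t2, $t1: $t7=8^(-8)=-16
after add $t2, $t5, $t5: $t2=12+12=24
After step 8: $t7 = -16.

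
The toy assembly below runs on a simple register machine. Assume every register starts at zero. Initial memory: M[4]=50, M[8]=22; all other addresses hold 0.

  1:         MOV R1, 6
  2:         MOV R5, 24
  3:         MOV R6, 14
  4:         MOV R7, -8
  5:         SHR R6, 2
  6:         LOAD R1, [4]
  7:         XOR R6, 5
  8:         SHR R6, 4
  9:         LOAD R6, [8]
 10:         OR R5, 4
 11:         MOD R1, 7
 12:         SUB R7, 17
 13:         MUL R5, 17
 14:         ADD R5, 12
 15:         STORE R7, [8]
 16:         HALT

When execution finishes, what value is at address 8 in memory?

-25

MOV R1, 6 → R1=6
MOV R5, 24 → R5=24
MOV R6, 14 → R6=14
MOV R7, -8 → R7=-8
SHR R6, 2 → R6=14>>2=3
LOAD R1, [4] → R1=M[4]=50
XOR R6, 5 → R6=3^5=6
SHR R6, 4 → R6=6>>4=0
LOAD R6, [8] → R6=M[8]=22
OR R5, 4 → R5=24|4=28
MOD R1, 7 → R1=50%7=1
SUB R7, 17 → R7=(-8)-17=-25
MUL R5, 17 → R5=28*17=476
ADD R5, 12 → R5=476+12=488
STORE R7, [8] → M[8]=-25
halt.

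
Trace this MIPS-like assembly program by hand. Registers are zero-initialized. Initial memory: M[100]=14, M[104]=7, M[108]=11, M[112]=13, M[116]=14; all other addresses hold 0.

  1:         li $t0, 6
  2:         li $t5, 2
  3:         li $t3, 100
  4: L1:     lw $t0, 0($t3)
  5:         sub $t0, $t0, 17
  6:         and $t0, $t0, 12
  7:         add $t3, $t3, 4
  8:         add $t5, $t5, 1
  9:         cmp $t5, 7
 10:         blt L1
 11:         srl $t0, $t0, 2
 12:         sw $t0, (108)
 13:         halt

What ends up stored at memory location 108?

3

after li $t0, 6: $t0=6
after li $t5, 2: $t5=2
after li $t3, 100: $t3=100
after lw $t0, 0($t3): $t0=M[100]=14
after sub $t0, $t0, 17: $t0=14-17=-3
after and $t0, $t0, 12: $t0=(-3)&12=12
after add $t3, $t3, 4: $t3=100+4=104
after add $t5, $t5, 1: $t5=2+1=3
cmp $t5, 7  (cmp 3,7)
blt L1: taken
after lw $t0, 0($t3): $t0=M[104]=7
after sub $t0, $t0, 17: $t0=7-17=-10
after and $t0, $t0, 12: $t0=(-10)&12=4
after add $t3, $t3, 4: $t3=104+4=108
after add $t5, $t5, 1: $t5=3+1=4
cmp $t5, 7  (cmp 4,7)
blt L1: taken
after lw $t0, 0($t3): $t0=M[108]=11
after sub $t0, $t0, 17: $t0=11-17=-6
after and $t0, $t0, 12: $t0=(-6)&12=8
after add $t3, $t3, 4: $t3=108+4=112
after add $t5, $t5, 1: $t5=4+1=5
cmp $t5, 7  (cmp 5,7)
blt L1: taken
after lw $t0, 0($t3): $t0=M[112]=13
after sub $t0, $t0, 17: $t0=13-17=-4
after and $t0, $t0, 12: $t0=(-4)&12=12
after add $t3, $t3, 4: $t3=112+4=116
after add $t5, $t5, 1: $t5=5+1=6
cmp $t5, 7  (cmp 6,7)
blt L1: taken
after lw $t0, 0($t3): $t0=M[116]=14
after sub $t0, $t0, 17: $t0=14-17=-3
after and $t0, $t0, 12: $t0=(-3)&12=12
after add $t3, $t3, 4: $t3=116+4=120
after add $t5, $t5, 1: $t5=6+1=7
cmp $t5, 7  (cmp 7,7)
blt L1: not taken
after srl $t0, $t0, 2: $t0=12>>2=3
sw $t0, (108) → M[108]=3
halt.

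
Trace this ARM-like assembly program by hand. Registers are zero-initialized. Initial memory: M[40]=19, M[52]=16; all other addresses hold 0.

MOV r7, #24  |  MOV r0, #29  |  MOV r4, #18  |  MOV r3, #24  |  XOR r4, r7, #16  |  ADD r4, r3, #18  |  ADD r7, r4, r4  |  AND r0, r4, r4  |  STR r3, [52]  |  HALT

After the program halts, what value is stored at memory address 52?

MOV r7, #24 → r7=24
MOV r0, #29 → r0=29
MOV r4, #18 → r4=18
MOV r3, #24 → r3=24
XOR r4, r7, #16 → r4=24^16=8
ADD r4, r3, #18 → r4=24+18=42
ADD r7, r4, r4 → r7=42+42=84
AND r0, r4, r4 → r0=42&42=42
STR r3, [52] → M[52]=24
halt.

24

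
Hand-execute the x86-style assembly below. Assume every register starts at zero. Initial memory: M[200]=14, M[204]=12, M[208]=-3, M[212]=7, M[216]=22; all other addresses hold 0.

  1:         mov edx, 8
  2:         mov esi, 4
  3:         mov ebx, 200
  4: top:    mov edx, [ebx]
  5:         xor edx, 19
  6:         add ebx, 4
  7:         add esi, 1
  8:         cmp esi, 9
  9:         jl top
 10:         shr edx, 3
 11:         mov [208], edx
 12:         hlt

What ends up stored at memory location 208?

0

mov edx, 8 → edx=8
mov esi, 4 → esi=4
mov ebx, 200 → ebx=200
mov edx, [ebx] → edx=M[200]=14
xor edx, 19 → edx=14^19=29
add ebx, 4 → ebx=200+4=204
add esi, 1 → esi=4+1=5
cmp esi, 9  (cmp 5,9)
jl top: taken
mov edx, [ebx] → edx=M[204]=12
xor edx, 19 → edx=12^19=31
add ebx, 4 → ebx=204+4=208
add esi, 1 → esi=5+1=6
cmp esi, 9  (cmp 6,9)
jl top: taken
mov edx, [ebx] → edx=M[208]=-3
xor edx, 19 → edx=(-3)^19=-18
add ebx, 4 → ebx=208+4=212
add esi, 1 → esi=6+1=7
cmp esi, 9  (cmp 7,9)
jl top: taken
mov edx, [ebx] → edx=M[212]=7
xor edx, 19 → edx=7^19=20
add ebx, 4 → ebx=212+4=216
add esi, 1 → esi=7+1=8
cmp esi, 9  (cmp 8,9)
jl top: taken
mov edx, [ebx] → edx=M[216]=22
xor edx, 19 → edx=22^19=5
add ebx, 4 → ebx=216+4=220
add esi, 1 → esi=8+1=9
cmp esi, 9  (cmp 9,9)
jl top: not taken
shr edx, 3 → edx=5>>3=0
mov [208], edx → M[208]=0
halt.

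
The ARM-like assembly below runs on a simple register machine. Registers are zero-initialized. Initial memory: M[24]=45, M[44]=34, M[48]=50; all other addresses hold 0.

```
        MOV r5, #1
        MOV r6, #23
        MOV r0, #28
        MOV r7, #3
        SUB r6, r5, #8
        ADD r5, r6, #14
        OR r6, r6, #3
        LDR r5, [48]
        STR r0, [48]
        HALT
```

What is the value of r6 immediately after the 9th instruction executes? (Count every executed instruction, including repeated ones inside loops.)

-5

MOV r5, #1 → r5=1
MOV r6, #23 → r6=23
MOV r0, #28 → r0=28
MOV r7, #3 → r7=3
SUB r6, r5, #8 → r6=1-8=-7
ADD r5, r6, #14 → r5=(-7)+14=7
OR r6, r6, #3 → r6=(-7)|3=-5
LDR r5, [48] → r5=M[48]=50
STR r0, [48] → M[48]=28
After step 9: r6 = -5.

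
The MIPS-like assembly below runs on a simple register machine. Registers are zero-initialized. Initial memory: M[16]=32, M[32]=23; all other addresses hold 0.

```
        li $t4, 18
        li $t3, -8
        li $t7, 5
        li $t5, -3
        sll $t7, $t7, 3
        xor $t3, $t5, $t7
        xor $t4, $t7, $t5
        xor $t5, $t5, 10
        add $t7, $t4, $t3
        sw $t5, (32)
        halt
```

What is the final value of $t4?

li $t4, 18 → $t4=18
li $t3, -8 → $t3=-8
li $t7, 5 → $t7=5
li $t5, -3 → $t5=-3
sll $t7, $t7, 3 → $t7=5<<3=40
xor $t3, $t5, $t7 → $t3=(-3)^40=-43
xor $t4, $t7, $t5 → $t4=40^(-3)=-43
xor $t5, $t5, 10 → $t5=(-3)^10=-9
add $t7, $t4, $t3 → $t7=(-43)+(-43)=-86
sw $t5, (32) → M[32]=-9
halt.

-43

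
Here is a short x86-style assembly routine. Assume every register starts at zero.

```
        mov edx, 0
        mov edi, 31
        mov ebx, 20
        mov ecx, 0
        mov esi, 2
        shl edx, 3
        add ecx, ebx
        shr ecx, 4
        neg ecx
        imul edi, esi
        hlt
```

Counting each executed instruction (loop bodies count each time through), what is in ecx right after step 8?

1

edx=0
edi=31
ebx=20
ecx=0
esi=2
edx=0<<3=0
ecx=0+20=20
ecx=20>>4=1
After step 8: ecx = 1.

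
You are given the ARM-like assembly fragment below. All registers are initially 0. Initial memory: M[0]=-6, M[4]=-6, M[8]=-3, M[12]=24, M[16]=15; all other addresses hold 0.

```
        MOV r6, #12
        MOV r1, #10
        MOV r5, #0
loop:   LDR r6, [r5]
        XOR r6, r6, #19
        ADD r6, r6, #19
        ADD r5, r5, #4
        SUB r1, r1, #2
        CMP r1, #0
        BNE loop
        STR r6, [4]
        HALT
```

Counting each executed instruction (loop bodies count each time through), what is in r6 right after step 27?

30

after MOV r6, #12: r6=12
after MOV r1, #10: r1=10
after MOV r5, #0: r5=0
after LDR r6, [r5]: r6=M[0]=-6
after XOR r6, r6, #19: r6=(-6)^19=-23
after ADD r6, r6, #19: r6=(-23)+19=-4
after ADD r5, r5, #4: r5=0+4=4
after SUB r1, r1, #2: r1=10-2=8
CMP r1, #0  (cmp 8,0)
BNE loop: taken
after LDR r6, [r5]: r6=M[4]=-6
after XOR r6, r6, #19: r6=(-6)^19=-23
after ADD r6, r6, #19: r6=(-23)+19=-4
after ADD r5, r5, #4: r5=4+4=8
after SUB r1, r1, #2: r1=8-2=6
CMP r1, #0  (cmp 6,0)
BNE loop: taken
after LDR r6, [r5]: r6=M[8]=-3
after XOR r6, r6, #19: r6=(-3)^19=-18
after ADD r6, r6, #19: r6=(-18)+19=1
after ADD r5, r5, #4: r5=8+4=12
after SUB r1, r1, #2: r1=6-2=4
CMP r1, #0  (cmp 4,0)
BNE loop: taken
after LDR r6, [r5]: r6=M[12]=24
after XOR r6, r6, #19: r6=24^19=11
after ADD r6, r6, #19: r6=11+19=30
After step 27: r6 = 30.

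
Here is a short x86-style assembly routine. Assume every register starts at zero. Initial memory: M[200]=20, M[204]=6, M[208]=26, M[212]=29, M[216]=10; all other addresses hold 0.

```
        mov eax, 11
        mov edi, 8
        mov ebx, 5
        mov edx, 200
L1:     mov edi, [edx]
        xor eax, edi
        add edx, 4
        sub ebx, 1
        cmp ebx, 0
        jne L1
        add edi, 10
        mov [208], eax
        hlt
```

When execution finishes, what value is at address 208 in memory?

20

after mov eax, 11: eax=11
after mov edi, 8: edi=8
after mov ebx, 5: ebx=5
after mov edx, 200: edx=200
after mov edi, [edx]: edi=M[200]=20
after xor eax, edi: eax=11^20=31
after add edx, 4: edx=200+4=204
after sub ebx, 1: ebx=5-1=4
cmp ebx, 0  (cmp 4,0)
jne L1: taken
after mov edi, [edx]: edi=M[204]=6
after xor eax, edi: eax=31^6=25
after add edx, 4: edx=204+4=208
after sub ebx, 1: ebx=4-1=3
cmp ebx, 0  (cmp 3,0)
jne L1: taken
after mov edi, [edx]: edi=M[208]=26
after xor eax, edi: eax=25^26=3
after add edx, 4: edx=208+4=212
after sub ebx, 1: ebx=3-1=2
cmp ebx, 0  (cmp 2,0)
jne L1: taken
after mov edi, [edx]: edi=M[212]=29
after xor eax, edi: eax=3^29=30
after add edx, 4: edx=212+4=216
after sub ebx, 1: ebx=2-1=1
cmp ebx, 0  (cmp 1,0)
jne L1: taken
after mov edi, [edx]: edi=M[216]=10
after xor eax, edi: eax=30^10=20
after add edx, 4: edx=216+4=220
after sub ebx, 1: ebx=1-1=0
cmp ebx, 0  (cmp 0,0)
jne L1: not taken
after add edi, 10: edi=10+10=20
mov [208], eax → M[208]=20
halt.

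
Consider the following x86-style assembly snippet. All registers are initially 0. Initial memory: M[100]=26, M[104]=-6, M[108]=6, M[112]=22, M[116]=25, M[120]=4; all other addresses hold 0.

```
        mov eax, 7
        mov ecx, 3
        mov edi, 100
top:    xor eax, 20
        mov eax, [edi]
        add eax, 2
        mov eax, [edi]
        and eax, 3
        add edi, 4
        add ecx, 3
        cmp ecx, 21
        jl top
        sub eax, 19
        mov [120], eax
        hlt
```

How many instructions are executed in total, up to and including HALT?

eax=7
ecx=3
edi=100
eax=7^20=19
eax=M[100]=26
eax=26+2=28
eax=M[100]=26
eax=26&3=2
edi=100+4=104
ecx=3+3=6
cmp ecx, 21  (cmp 6,21)
jl top: taken
eax=2^20=22
eax=M[104]=-6
eax=(-6)+2=-4
eax=M[104]=-6
eax=(-6)&3=2
edi=104+4=108
ecx=6+3=9
cmp ecx, 21  (cmp 9,21)
jl top: taken
eax=2^20=22
eax=M[108]=6
eax=6+2=8
eax=M[108]=6
eax=6&3=2
edi=108+4=112
ecx=9+3=12
cmp ecx, 21  (cmp 12,21)
jl top: taken
eax=2^20=22
eax=M[112]=22
eax=22+2=24
eax=M[112]=22
eax=22&3=2
edi=112+4=116
ecx=12+3=15
cmp ecx, 21  (cmp 15,21)
jl top: taken
eax=2^20=22
eax=M[116]=25
eax=25+2=27
eax=M[116]=25
eax=25&3=1
edi=116+4=120
ecx=15+3=18
cmp ecx, 21  (cmp 18,21)
jl top: taken
eax=1^20=21
eax=M[120]=4
eax=4+2=6
eax=M[120]=4
eax=4&3=0
edi=120+4=124
ecx=18+3=21
cmp ecx, 21  (cmp 21,21)
jl top: not taken
eax=0-19=-19
mov [120], eax → M[120]=-19
halt.
Total executed instructions: 60.

60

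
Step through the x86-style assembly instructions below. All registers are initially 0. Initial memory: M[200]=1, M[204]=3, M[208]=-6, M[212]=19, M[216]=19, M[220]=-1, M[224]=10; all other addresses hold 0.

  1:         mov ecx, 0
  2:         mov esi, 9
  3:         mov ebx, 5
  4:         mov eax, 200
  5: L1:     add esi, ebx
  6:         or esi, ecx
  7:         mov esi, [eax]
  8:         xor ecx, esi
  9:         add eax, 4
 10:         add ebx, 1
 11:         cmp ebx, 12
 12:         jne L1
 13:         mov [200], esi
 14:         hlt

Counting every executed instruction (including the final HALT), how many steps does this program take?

62

ecx=0
esi=9
ebx=5
eax=200
esi=9+5=14
esi=14|0=14
esi=M[200]=1
ecx=0^1=1
eax=200+4=204
ebx=5+1=6
cmp ebx, 12  (cmp 6,12)
jne L1: taken
esi=1+6=7
esi=7|1=7
esi=M[204]=3
ecx=1^3=2
eax=204+4=208
ebx=6+1=7
cmp ebx, 12  (cmp 7,12)
jne L1: taken
esi=3+7=10
esi=10|2=10
esi=M[208]=-6
ecx=2^(-6)=-8
eax=208+4=212
ebx=7+1=8
cmp ebx, 12  (cmp 8,12)
jne L1: taken
esi=(-6)+8=2
esi=2|(-8)=-6
esi=M[212]=19
ecx=(-8)^19=-21
eax=212+4=216
ebx=8+1=9
cmp ebx, 12  (cmp 9,12)
jne L1: taken
esi=19+9=28
esi=28|(-21)=-1
esi=M[216]=19
ecx=(-21)^19=-8
eax=216+4=220
ebx=9+1=10
cmp ebx, 12  (cmp 10,12)
jne L1: taken
esi=19+10=29
esi=29|(-8)=-3
esi=M[220]=-1
ecx=(-8)^(-1)=7
eax=220+4=224
ebx=10+1=11
cmp ebx, 12  (cmp 11,12)
jne L1: taken
esi=(-1)+11=10
esi=10|7=15
esi=M[224]=10
ecx=7^10=13
eax=224+4=228
ebx=11+1=12
cmp ebx, 12  (cmp 12,12)
jne L1: not taken
mov [200], esi → M[200]=10
halt.
Total executed instructions: 62.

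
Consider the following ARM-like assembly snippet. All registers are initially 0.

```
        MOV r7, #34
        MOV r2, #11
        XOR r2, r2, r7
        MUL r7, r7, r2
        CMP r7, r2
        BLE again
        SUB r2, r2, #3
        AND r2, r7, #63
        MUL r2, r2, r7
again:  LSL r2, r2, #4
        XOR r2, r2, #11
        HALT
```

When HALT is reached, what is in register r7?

1394

after MOV r7, #34: r7=34
after MOV r2, #11: r2=11
after XOR r2, r2, r7: r2=11^34=41
after MUL r7, r7, r2: r7=34*41=1394
CMP r7, r2  (cmp 1394,41)
BLE again: not taken
after SUB r2, r2, #3: r2=41-3=38
after AND r2, r7, #63: r2=1394&63=50
after MUL r2, r2, r7: r2=50*1394=69700
after LSL r2, r2, #4: r2=69700<<4=1115200
after XOR r2, r2, #11: r2=1115200^11=1115211
halt.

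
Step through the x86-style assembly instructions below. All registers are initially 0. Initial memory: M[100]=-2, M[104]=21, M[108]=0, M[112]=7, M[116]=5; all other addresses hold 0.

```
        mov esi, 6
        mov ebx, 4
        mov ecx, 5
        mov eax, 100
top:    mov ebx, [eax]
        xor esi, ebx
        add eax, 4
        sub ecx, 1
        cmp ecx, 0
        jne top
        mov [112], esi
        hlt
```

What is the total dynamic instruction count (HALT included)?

mov esi, 6 → esi=6
mov ebx, 4 → ebx=4
mov ecx, 5 → ecx=5
mov eax, 100 → eax=100
mov ebx, [eax] → ebx=M[100]=-2
xor esi, ebx → esi=6^(-2)=-8
add eax, 4 → eax=100+4=104
sub ecx, 1 → ecx=5-1=4
cmp ecx, 0  (cmp 4,0)
jne top: taken
mov ebx, [eax] → ebx=M[104]=21
xor esi, ebx → esi=(-8)^21=-19
add eax, 4 → eax=104+4=108
sub ecx, 1 → ecx=4-1=3
cmp ecx, 0  (cmp 3,0)
jne top: taken
mov ebx, [eax] → ebx=M[108]=0
xor esi, ebx → esi=(-19)^0=-19
add eax, 4 → eax=108+4=112
sub ecx, 1 → ecx=3-1=2
cmp ecx, 0  (cmp 2,0)
jne top: taken
mov ebx, [eax] → ebx=M[112]=7
xor esi, ebx → esi=(-19)^7=-22
add eax, 4 → eax=112+4=116
sub ecx, 1 → ecx=2-1=1
cmp ecx, 0  (cmp 1,0)
jne top: taken
mov ebx, [eax] → ebx=M[116]=5
xor esi, ebx → esi=(-22)^5=-17
add eax, 4 → eax=116+4=120
sub ecx, 1 → ecx=1-1=0
cmp ecx, 0  (cmp 0,0)
jne top: not taken
mov [112], esi → M[112]=-17
halt.
Total executed instructions: 36.

36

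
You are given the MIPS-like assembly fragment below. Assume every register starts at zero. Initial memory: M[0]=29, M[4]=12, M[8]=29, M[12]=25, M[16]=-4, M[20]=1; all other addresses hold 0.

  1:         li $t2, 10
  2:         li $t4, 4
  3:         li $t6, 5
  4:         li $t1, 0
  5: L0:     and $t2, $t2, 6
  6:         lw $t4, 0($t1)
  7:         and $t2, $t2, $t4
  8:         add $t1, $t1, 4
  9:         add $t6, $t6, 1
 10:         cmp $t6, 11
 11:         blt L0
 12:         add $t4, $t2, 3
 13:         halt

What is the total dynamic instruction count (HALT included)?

48

$t2=10
$t4=4
$t6=5
$t1=0
$t2=10&6=2
$t4=M[0]=29
$t2=2&29=0
$t1=0+4=4
$t6=5+1=6
cmp $t6, 11  (cmp 6,11)
blt L0: taken
$t2=0&6=0
$t4=M[4]=12
$t2=0&12=0
$t1=4+4=8
$t6=6+1=7
cmp $t6, 11  (cmp 7,11)
blt L0: taken
$t2=0&6=0
$t4=M[8]=29
$t2=0&29=0
$t1=8+4=12
$t6=7+1=8
cmp $t6, 11  (cmp 8,11)
blt L0: taken
$t2=0&6=0
$t4=M[12]=25
$t2=0&25=0
$t1=12+4=16
$t6=8+1=9
cmp $t6, 11  (cmp 9,11)
blt L0: taken
$t2=0&6=0
$t4=M[16]=-4
$t2=0&(-4)=0
$t1=16+4=20
$t6=9+1=10
cmp $t6, 11  (cmp 10,11)
blt L0: taken
$t2=0&6=0
$t4=M[20]=1
$t2=0&1=0
$t1=20+4=24
$t6=10+1=11
cmp $t6, 11  (cmp 11,11)
blt L0: not taken
$t4=0+3=3
halt.
Total executed instructions: 48.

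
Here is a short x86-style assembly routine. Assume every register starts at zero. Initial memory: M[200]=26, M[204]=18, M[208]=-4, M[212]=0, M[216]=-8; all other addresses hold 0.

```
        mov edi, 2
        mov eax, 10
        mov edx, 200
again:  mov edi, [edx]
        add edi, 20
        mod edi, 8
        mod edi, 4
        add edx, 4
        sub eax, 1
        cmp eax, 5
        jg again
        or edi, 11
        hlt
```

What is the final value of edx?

edi=2
eax=10
edx=200
edi=M[200]=26
edi=26+20=46
edi=46%8=6
edi=6%4=2
edx=200+4=204
eax=10-1=9
cmp eax, 5  (cmp 9,5)
jg again: taken
edi=M[204]=18
edi=18+20=38
edi=38%8=6
edi=6%4=2
edx=204+4=208
eax=9-1=8
cmp eax, 5  (cmp 8,5)
jg again: taken
edi=M[208]=-4
edi=(-4)+20=16
edi=16%8=0
edi=0%4=0
edx=208+4=212
eax=8-1=7
cmp eax, 5  (cmp 7,5)
jg again: taken
edi=M[212]=0
edi=0+20=20
edi=20%8=4
edi=4%4=0
edx=212+4=216
eax=7-1=6
cmp eax, 5  (cmp 6,5)
jg again: taken
edi=M[216]=-8
edi=(-8)+20=12
edi=12%8=4
edi=4%4=0
edx=216+4=220
eax=6-1=5
cmp eax, 5  (cmp 5,5)
jg again: not taken
edi=0|11=11
halt.

220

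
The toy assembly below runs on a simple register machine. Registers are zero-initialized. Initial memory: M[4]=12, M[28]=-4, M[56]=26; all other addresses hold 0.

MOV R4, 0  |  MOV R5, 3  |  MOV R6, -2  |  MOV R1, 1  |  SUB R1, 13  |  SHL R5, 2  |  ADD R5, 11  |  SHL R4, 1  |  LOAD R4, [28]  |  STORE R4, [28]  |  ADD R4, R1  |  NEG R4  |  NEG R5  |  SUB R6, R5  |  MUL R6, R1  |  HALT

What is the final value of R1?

R4=0
R5=3
R6=-2
R1=1
R1=1-13=-12
R5=3<<2=12
R5=12+11=23
R4=0<<1=0
R4=M[28]=-4
STORE R4, [28] → M[28]=-4
R4=(-4)+(-12)=-16
R4=-(-16)=16
R5=-(23)=-23
R6=(-2)-(-23)=21
R6=21*(-12)=-252
halt.

-12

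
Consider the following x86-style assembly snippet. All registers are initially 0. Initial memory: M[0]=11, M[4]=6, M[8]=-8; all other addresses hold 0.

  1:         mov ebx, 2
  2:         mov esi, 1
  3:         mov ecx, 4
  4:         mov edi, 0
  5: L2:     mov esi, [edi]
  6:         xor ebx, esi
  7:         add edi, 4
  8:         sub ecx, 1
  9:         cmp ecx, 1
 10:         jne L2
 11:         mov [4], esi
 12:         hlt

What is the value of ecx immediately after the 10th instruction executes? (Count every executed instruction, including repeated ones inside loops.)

3

mov ebx, 2 → ebx=2
mov esi, 1 → esi=1
mov ecx, 4 → ecx=4
mov edi, 0 → edi=0
mov esi, [edi] → esi=M[0]=11
xor ebx, esi → ebx=2^11=9
add edi, 4 → edi=0+4=4
sub ecx, 1 → ecx=4-1=3
cmp ecx, 1  (cmp 3,1)
jne L2: taken
After step 10: ecx = 3.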